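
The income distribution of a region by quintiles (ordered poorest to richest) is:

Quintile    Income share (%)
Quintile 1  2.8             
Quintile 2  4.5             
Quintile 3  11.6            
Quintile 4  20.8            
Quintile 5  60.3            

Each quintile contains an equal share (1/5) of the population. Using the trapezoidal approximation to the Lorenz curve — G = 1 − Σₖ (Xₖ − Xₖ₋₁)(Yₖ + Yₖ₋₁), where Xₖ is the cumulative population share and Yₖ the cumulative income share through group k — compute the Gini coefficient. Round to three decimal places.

0.525

Cumulative income shares Yₖ: 0.0280, 0.0730, 0.1890, 0.3970, 1.0000
Σ (Xₖ−Xₖ₋₁)(Yₖ+Yₖ₋₁) = (1/5)(0.0280+0.0000) + (1/5)(0.0730+0.0280) + (1/5)(0.1890+0.0730) + (1/5)(0.3970+0.1890) + (1/5)(1.0000+0.3970)
  = 0.0056 + 0.0202 + 0.0524 + 0.1172 + 0.2794 = 0.4748
G = 1 − 0.4748 = 0.5252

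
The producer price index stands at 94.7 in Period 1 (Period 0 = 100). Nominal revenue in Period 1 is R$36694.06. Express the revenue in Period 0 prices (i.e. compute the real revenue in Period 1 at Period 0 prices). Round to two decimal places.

Real = Nominal ÷ (Index/100) = 36694.06 ÷ (94.7/100)
     = 36694.06 ÷ 0.947 = 38747.6874

38747.69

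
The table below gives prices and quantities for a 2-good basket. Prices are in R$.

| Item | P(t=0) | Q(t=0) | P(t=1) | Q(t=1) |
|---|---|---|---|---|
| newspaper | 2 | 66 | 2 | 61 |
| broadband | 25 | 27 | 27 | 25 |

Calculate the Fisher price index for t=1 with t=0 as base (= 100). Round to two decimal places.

Laspeyres component (base-period weights):
ΣP(t=1)Q(t=0) = 2×66 + 27×27 = 132 + 729 = 861
ΣP(t=0)Q(t=0) = 2×66 + 25×27 = 132 + 675 = 807
L = 861 / 807 × 100 = 106.6914
Paasche component (current-period weights):
ΣP(t=1)Q(t=1) = 2×61 + 27×25 = 122 + 675 = 797
ΣP(t=0)Q(t=1) = 2×61 + 25×25 = 122 + 625 = 747
P = 797 / 747 × 100 = 106.6934
Fisher = √(L × P) = √(106.6914 × 106.6934) = 106.6924

106.69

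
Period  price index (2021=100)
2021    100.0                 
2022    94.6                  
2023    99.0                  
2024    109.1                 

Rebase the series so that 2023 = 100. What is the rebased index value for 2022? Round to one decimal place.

Rebased(2022) = 94.6 / 99.0 × 100 = 95.5556

95.6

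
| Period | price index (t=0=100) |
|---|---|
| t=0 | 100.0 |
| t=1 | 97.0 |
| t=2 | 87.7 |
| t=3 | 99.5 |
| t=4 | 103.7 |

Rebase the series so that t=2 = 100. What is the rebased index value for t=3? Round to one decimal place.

Rebased(t=3) = 99.5 / 87.7 × 100 = 113.4550

113.5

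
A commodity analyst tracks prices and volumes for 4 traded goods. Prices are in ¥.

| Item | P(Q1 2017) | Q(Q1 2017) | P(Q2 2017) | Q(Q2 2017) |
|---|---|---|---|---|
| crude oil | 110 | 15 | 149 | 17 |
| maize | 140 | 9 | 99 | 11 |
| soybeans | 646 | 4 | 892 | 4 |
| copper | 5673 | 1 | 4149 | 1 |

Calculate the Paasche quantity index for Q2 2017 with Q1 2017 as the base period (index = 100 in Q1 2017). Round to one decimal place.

104.6

Paasche quantity index uses current-period prices as weights.
ΣP(Q2 2017)·Q(Q2 2017) = 149×17 + 99×11 + 892×4 + 4149×1 = 2533 + 1089 + 3568 + 4149 = 11339
ΣP(Q2 2017)·Q(Q1 2017) = 149×15 + 99×9 + 892×4 + 4149×1 = 2235 + 891 + 3568 + 4149 = 10843
Index = 11339 / 10843 × 100 = 104.5744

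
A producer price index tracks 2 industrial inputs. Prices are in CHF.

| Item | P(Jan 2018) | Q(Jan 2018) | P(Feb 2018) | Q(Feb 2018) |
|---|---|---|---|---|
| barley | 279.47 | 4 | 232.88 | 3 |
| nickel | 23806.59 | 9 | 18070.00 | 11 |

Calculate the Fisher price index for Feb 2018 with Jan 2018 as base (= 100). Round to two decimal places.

Laspeyres component (base-period weights):
ΣP(Feb 2018)Q(Jan 2018) = 232.88×4 + 18070.00×9 = 931.52 + 162630 = 163561.52
ΣP(Jan 2018)Q(Jan 2018) = 279.47×4 + 23806.59×9 = 1117.88 + 214259.31 = 215377.19
L = 163561.52 / 215377.19 × 100 = 75.9419
Paasche component (current-period weights):
ΣP(Feb 2018)Q(Feb 2018) = 232.88×3 + 18070.00×11 = 698.64 + 198770 = 199468.64
ΣP(Jan 2018)Q(Feb 2018) = 279.47×3 + 23806.59×11 = 838.41 + 261872.49 = 262710.9
P = 199468.64 / 262710.9 × 100 = 75.9271
Fisher = √(L × P) = √(75.9419 × 75.9271) = 75.9345

75.93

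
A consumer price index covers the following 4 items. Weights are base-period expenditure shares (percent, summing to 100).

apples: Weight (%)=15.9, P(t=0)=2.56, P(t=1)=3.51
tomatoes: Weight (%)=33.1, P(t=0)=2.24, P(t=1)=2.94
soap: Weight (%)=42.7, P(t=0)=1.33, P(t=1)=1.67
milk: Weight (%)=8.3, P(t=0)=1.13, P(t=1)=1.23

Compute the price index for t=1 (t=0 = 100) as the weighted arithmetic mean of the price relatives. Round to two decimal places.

127.89

apples: 15.9 × (3.51/2.56) = 15.9 × 1.371094 = 21.8004
tomatoes: 33.1 × (2.94/2.24) = 33.1 × 1.312500 = 43.4437
soap: 42.7 × (1.67/1.33) = 42.7 × 1.255639 = 53.6158
milk: 8.3 × (1.23/1.13) = 8.3 × 1.088496 = 9.0345
Index = Σ wᵢ·(p₁ᵢ/p₀ᵢ) = 21.8004 + 43.4437 + 53.6158 + 9.0345 = 127.8944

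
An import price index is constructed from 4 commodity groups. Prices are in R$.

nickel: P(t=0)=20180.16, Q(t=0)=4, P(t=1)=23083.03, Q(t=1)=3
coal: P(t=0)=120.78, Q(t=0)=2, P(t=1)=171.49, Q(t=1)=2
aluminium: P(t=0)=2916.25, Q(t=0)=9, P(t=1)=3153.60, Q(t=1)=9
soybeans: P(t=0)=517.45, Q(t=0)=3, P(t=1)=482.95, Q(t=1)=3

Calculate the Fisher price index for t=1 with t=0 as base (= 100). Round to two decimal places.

112.44

Laspeyres component (base-period weights):
ΣP(t=1)Q(t=0) = 23083.03×4 + 171.49×2 + 3153.60×9 + 482.95×3 = 92332.12 + 342.98 + 28382.4 + 1448.85 = 122506.35
ΣP(t=0)Q(t=0) = 20180.16×4 + 120.78×2 + 2916.25×9 + 517.45×3 = 80720.64 + 241.56 + 26246.25 + 1552.35 = 108760.8
L = 122506.35 / 108760.8 × 100 = 112.6383
Paasche component (current-period weights):
ΣP(t=1)Q(t=1) = 23083.03×3 + 171.49×2 + 3153.60×9 + 482.95×3 = 69249.09 + 342.98 + 28382.4 + 1448.85 = 99423.32
ΣP(t=0)Q(t=1) = 20180.16×3 + 120.78×2 + 2916.25×9 + 517.45×3 = 60540.48 + 241.56 + 26246.25 + 1552.35 = 88580.64
P = 99423.32 / 88580.64 × 100 = 112.2405
Fisher = √(L × P) = √(112.6383 × 112.2405) = 112.4392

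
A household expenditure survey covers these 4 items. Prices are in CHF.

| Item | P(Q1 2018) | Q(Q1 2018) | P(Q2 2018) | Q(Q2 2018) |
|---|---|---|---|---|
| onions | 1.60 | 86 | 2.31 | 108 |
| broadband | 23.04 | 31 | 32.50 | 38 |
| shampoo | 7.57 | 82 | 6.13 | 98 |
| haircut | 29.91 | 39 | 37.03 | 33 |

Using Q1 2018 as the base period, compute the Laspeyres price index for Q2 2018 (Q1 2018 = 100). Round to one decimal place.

Laspeyres price index uses base-period quantities as weights.
ΣP(Q2 2018)·Q(Q1 2018) = 2.31×86 + 32.50×31 + 6.13×82 + 37.03×39 = 198.66 + 1007.5 + 502.66 + 1444.17 = 3152.99
ΣP(Q1 2018)·Q(Q1 2018) = 1.60×86 + 23.04×31 + 7.57×82 + 29.91×39 = 137.6 + 714.24 + 620.74 + 1166.49 = 2639.07
Index = 3152.99 / 2639.07 × 100 = 119.4735

119.5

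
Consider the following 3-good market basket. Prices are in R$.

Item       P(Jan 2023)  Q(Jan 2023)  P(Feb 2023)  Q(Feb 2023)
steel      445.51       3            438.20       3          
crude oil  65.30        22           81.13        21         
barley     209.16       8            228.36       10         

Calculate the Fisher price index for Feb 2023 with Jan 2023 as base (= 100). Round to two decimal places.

Laspeyres component (base-period weights):
ΣP(Feb 2023)Q(Jan 2023) = 438.20×3 + 81.13×22 + 228.36×8 = 1314.6 + 1784.86 + 1826.88 = 4926.34
ΣP(Jan 2023)Q(Jan 2023) = 445.51×3 + 65.30×22 + 209.16×8 = 1336.53 + 1436.6 + 1673.28 = 4446.41
L = 4926.34 / 4446.41 × 100 = 110.7937
Paasche component (current-period weights):
ΣP(Feb 2023)Q(Feb 2023) = 438.20×3 + 81.13×21 + 228.36×10 = 1314.6 + 1703.73 + 2283.6 = 5301.93
ΣP(Jan 2023)Q(Feb 2023) = 445.51×3 + 65.30×21 + 209.16×10 = 1336.53 + 1371.3 + 2091.6 = 4799.43
P = 5301.93 / 4799.43 × 100 = 110.4700
Fisher = √(L × P) = √(110.7937 × 110.4700) = 110.6317

110.63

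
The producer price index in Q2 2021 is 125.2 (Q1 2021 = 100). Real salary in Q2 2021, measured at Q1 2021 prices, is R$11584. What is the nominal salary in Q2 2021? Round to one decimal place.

14503.2

Nominal = Real × (Index/100) = 11584 × (125.2/100)
        = 11584 × 1.252 = 14503.1680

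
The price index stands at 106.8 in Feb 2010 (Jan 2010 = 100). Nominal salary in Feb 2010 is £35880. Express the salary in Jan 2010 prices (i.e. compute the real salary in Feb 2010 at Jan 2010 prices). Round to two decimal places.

33595.51

Real = Nominal ÷ (Index/100) = 35880 ÷ (106.8/100)
     = 35880 ÷ 1.068 = 33595.5056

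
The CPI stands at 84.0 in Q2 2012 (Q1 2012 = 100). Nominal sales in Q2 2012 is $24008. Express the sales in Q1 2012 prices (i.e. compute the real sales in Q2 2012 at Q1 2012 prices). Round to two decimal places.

Real = Nominal ÷ (Index/100) = 24008 ÷ (84.0/100)
     = 24008 ÷ 0.840 = 28580.9524

28580.95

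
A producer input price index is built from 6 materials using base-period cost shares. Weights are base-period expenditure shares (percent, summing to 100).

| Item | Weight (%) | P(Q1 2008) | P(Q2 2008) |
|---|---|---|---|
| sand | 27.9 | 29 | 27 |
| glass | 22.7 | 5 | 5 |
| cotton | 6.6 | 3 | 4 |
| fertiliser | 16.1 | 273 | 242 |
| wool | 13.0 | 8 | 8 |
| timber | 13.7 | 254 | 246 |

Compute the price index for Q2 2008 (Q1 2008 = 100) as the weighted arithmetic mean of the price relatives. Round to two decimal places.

sand: 27.9 × (27/29) = 27.9 × 0.931034 = 25.9759
glass: 22.7 × (5/5) = 22.7 × 1.000000 = 22.7000
cotton: 6.6 × (4/3) = 6.6 × 1.333333 = 8.8000
fertiliser: 16.1 × (242/273) = 16.1 × 0.886447 = 14.2718
wool: 13.0 × (8/8) = 13.0 × 1.000000 = 13.0000
timber: 13.7 × (246/254) = 13.7 × 0.968504 = 13.2685
Index = Σ wᵢ·(p₁ᵢ/p₀ᵢ) = 25.9759 + 22.7000 + 8.8000 + 14.2718 + 13.0000 + 13.2685 = 98.0162

98.02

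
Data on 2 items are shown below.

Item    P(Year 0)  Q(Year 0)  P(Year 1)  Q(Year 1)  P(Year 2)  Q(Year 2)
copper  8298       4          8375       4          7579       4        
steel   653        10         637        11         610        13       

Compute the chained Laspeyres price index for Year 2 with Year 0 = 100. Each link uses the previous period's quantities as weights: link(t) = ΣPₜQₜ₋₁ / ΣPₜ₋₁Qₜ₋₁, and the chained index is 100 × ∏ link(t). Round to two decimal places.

91.75

Link Year 0→Year 1:
ΣP(Year 1)Q(Year 0) = 8375×4 + 637×10 = 33500 + 6370 = 39870
ΣP(Year 0)Q(Year 0) = 8298×4 + 653×10 = 33192 + 6530 = 39722
link = 39870/39722 = 1.003726
Link Year 1→Year 2:
ΣP(Year 2)Q(Year 1) = 7579×4 + 610×11 = 30316 + 6710 = 37026
ΣP(Year 1)Q(Year 1) = 8375×4 + 637×11 = 33500 + 7007 = 40507
link = 37026/40507 = 0.914064
Chained index = 100 × 1.003726 × 0.914064 = 91.7470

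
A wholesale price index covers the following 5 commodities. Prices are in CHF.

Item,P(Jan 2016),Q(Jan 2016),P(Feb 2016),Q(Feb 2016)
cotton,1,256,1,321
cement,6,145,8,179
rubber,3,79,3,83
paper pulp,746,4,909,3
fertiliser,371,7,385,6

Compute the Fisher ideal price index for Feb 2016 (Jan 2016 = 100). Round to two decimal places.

Laspeyres component (base-period weights):
ΣP(Feb 2016)Q(Jan 2016) = 1×256 + 8×145 + 3×79 + 909×4 + 385×7 = 256 + 1160 + 237 + 3636 + 2695 = 7984
ΣP(Jan 2016)Q(Jan 2016) = 1×256 + 6×145 + 3×79 + 746×4 + 371×7 = 256 + 870 + 237 + 2984 + 2597 = 6944
L = 7984 / 6944 × 100 = 114.9770
Paasche component (current-period weights):
ΣP(Feb 2016)Q(Feb 2016) = 1×321 + 8×179 + 3×83 + 909×3 + 385×6 = 321 + 1432 + 249 + 2727 + 2310 = 7039
ΣP(Jan 2016)Q(Feb 2016) = 1×321 + 6×179 + 3×83 + 746×3 + 371×6 = 321 + 1074 + 249 + 2238 + 2226 = 6108
P = 7039 / 6108 × 100 = 115.2423
Fisher = √(L × P) = √(114.9770 × 115.2423) = 115.1096

115.11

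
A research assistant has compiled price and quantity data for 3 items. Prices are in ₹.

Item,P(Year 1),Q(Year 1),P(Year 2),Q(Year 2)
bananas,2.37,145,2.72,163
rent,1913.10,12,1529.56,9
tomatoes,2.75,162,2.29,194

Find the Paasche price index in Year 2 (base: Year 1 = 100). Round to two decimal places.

Paasche price index uses current-period quantities as weights.
ΣP(Year 2)·Q(Year 2) = 2.72×163 + 1529.56×9 + 2.29×194 = 443.36 + 13766.04 + 444.26 = 14653.66
ΣP(Year 1)·Q(Year 2) = 2.37×163 + 1913.10×9 + 2.75×194 = 386.31 + 17217.9 + 533.5 = 18137.71
Index = 14653.66 / 18137.71 × 100 = 80.7911

80.79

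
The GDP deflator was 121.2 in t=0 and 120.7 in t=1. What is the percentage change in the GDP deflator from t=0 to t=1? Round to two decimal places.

Change = (120.7 − 121.2) / 121.2 × 100
       = -0.5 / 121.2 × 100 = -0.4125%

-0.41%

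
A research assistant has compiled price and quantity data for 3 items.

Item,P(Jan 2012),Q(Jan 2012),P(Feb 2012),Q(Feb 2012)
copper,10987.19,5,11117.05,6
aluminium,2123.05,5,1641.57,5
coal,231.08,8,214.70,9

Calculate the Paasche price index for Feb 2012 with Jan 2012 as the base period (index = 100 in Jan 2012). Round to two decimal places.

Paasche price index uses current-period quantities as weights.
ΣP(Feb 2012)·Q(Feb 2012) = 11117.05×6 + 1641.57×5 + 214.70×9 = 66702.3 + 8207.85 + 1932.3 = 76842.45
ΣP(Jan 2012)·Q(Feb 2012) = 10987.19×6 + 2123.05×5 + 231.08×9 = 65923.14 + 10615.25 + 2079.72 = 78618.11
Index = 76842.45 / 78618.11 × 100 = 97.7414

97.74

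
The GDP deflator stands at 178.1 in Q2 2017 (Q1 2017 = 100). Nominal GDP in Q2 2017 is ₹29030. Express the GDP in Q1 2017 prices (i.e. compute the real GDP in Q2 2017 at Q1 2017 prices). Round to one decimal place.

16299.8

Real = Nominal ÷ (Index/100) = 29030 ÷ (178.1/100)
     = 29030 ÷ 1.781 = 16299.8316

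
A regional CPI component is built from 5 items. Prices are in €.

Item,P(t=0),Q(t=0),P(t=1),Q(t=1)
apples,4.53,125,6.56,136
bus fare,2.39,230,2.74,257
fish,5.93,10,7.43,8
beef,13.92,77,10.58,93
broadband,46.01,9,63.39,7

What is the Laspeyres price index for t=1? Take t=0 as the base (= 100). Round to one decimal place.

109.3

Laspeyres price index uses base-period quantities as weights.
ΣP(t=1)·Q(t=0) = 6.56×125 + 2.74×230 + 7.43×10 + 10.58×77 + 63.39×9 = 820 + 630.2 + 74.3 + 814.66 + 570.51 = 2909.67
ΣP(t=0)·Q(t=0) = 4.53×125 + 2.39×230 + 5.93×10 + 13.92×77 + 46.01×9 = 566.25 + 549.7 + 59.3 + 1071.84 + 414.09 = 2661.18
Index = 2909.67 / 2661.18 × 100 = 109.3376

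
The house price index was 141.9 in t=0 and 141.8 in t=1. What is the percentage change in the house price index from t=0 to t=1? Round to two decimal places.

-0.07%

Change = (141.8 − 141.9) / 141.9 × 100
       = -0.1 / 141.9 × 100 = -0.0705%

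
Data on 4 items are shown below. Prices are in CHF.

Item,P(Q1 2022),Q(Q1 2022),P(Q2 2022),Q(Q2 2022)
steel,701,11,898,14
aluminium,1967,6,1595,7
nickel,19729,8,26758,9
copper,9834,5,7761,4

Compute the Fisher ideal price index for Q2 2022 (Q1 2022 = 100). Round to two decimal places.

Laspeyres component (base-period weights):
ΣP(Q2 2022)Q(Q1 2022) = 898×11 + 1595×6 + 26758×8 + 7761×5 = 9878 + 9570 + 214064 + 38805 = 272317
ΣP(Q1 2022)Q(Q1 2022) = 701×11 + 1967×6 + 19729×8 + 9834×5 = 7711 + 11802 + 157832 + 49170 = 226515
L = 272317 / 226515 × 100 = 120.2203
Paasche component (current-period weights):
ΣP(Q2 2022)Q(Q2 2022) = 898×14 + 1595×7 + 26758×9 + 7761×4 = 12572 + 11165 + 240822 + 31044 = 295603
ΣP(Q1 2022)Q(Q2 2022) = 701×14 + 1967×7 + 19729×9 + 9834×4 = 9814 + 13769 + 177561 + 39336 = 240480
P = 295603 / 240480 × 100 = 122.9221
Fisher = √(L × P) = √(120.2203 × 122.9221) = 121.5637

121.56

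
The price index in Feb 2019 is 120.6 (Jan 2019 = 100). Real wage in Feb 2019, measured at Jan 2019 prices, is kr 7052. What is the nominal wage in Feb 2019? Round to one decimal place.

8504.7

Nominal = Real × (Index/100) = 7052 × (120.6/100)
        = 7052 × 1.206 = 8504.7120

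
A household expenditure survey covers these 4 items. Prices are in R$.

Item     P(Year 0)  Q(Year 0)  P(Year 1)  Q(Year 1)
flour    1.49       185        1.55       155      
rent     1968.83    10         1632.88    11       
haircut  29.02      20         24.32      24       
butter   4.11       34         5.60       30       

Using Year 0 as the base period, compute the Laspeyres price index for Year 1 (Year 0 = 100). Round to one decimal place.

Laspeyres price index uses base-period quantities as weights.
ΣP(Year 1)·Q(Year 0) = 1.55×185 + 1632.88×10 + 24.32×20 + 5.60×34 = 286.75 + 16328.8 + 486.4 + 190.4 = 17292.35
ΣP(Year 0)·Q(Year 0) = 1.49×185 + 1968.83×10 + 29.02×20 + 4.11×34 = 275.65 + 19688.3 + 580.4 + 139.74 = 20684.09
Index = 17292.35 / 20684.09 × 100 = 83.6022

83.6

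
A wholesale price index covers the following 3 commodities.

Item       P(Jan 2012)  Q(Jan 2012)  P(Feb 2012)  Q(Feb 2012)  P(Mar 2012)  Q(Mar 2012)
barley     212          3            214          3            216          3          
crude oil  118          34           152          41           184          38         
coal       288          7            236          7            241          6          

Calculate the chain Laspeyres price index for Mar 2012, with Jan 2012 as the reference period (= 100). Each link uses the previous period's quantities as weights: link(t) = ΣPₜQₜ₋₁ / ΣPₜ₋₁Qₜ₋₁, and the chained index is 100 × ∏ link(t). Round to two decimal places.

129.74

Link Jan 2012→Feb 2012:
ΣP(Feb 2012)Q(Jan 2012) = 214×3 + 152×34 + 236×7 = 642 + 5168 + 1652 = 7462
ΣP(Jan 2012)Q(Jan 2012) = 212×3 + 118×34 + 288×7 = 636 + 4012 + 2016 = 6664
link = 7462/6664 = 1.119748
Link Feb 2012→Mar 2012:
ΣP(Mar 2012)Q(Feb 2012) = 216×3 + 184×41 + 241×7 = 648 + 7544 + 1687 = 9879
ΣP(Feb 2012)Q(Feb 2012) = 214×3 + 152×41 + 236×7 = 642 + 6232 + 1652 = 8526
link = 9879/8526 = 1.158691
Chained index = 100 × 1.119748 × 1.158691 = 129.7442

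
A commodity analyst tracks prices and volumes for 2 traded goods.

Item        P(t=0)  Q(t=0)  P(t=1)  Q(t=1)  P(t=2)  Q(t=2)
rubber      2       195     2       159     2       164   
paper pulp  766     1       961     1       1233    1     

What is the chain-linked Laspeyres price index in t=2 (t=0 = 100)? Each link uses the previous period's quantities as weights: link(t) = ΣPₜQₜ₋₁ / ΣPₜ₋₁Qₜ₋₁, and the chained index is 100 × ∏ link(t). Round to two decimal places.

141.72

Link t=0→t=1:
ΣP(t=1)Q(t=0) = 2×195 + 961×1 = 390 + 961 = 1351
ΣP(t=0)Q(t=0) = 2×195 + 766×1 = 390 + 766 = 1156
link = 1351/1156 = 1.168685
Link t=1→t=2:
ΣP(t=2)Q(t=1) = 2×159 + 1233×1 = 318 + 1233 = 1551
ΣP(t=1)Q(t=1) = 2×159 + 961×1 = 318 + 961 = 1279
link = 1551/1279 = 1.212666
Chained index = 100 × 1.168685 × 1.212666 = 141.7225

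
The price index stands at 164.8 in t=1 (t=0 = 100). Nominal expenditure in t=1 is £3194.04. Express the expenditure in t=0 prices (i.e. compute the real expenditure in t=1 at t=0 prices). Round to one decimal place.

1938.1

Real = Nominal ÷ (Index/100) = 3194.04 ÷ (164.8/100)
     = 3194.04 ÷ 1.648 = 1938.1311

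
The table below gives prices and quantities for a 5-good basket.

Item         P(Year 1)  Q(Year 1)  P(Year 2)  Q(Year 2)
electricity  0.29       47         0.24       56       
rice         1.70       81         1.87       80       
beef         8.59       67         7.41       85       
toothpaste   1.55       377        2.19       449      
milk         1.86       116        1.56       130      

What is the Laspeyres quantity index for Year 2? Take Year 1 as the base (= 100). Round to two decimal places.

119.20

Laspeyres quantity index uses base-period prices as weights.
ΣP(Year 1)·Q(Year 2) = 0.29×56 + 1.70×80 + 8.59×85 + 1.55×449 + 1.86×130 = 16.24 + 136 + 730.15 + 695.95 + 241.8 = 1820.14
ΣP(Year 1)·Q(Year 1) = 0.29×47 + 1.70×81 + 8.59×67 + 1.55×377 + 1.86×116 = 13.63 + 137.7 + 575.53 + 584.35 + 215.76 = 1526.97
Index = 1820.14 / 1526.97 × 100 = 119.1995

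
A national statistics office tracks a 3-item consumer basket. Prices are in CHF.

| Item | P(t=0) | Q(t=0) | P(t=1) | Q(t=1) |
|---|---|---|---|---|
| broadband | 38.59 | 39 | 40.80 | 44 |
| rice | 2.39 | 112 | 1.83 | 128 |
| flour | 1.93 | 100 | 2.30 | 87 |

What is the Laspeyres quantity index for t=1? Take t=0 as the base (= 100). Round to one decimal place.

Laspeyres quantity index uses base-period prices as weights.
ΣP(t=0)·Q(t=1) = 38.59×44 + 2.39×128 + 1.93×87 = 1697.96 + 305.92 + 167.91 = 2171.79
ΣP(t=0)·Q(t=0) = 38.59×39 + 2.39×112 + 1.93×100 = 1505.01 + 267.68 + 193 = 1965.69
Index = 2171.79 / 1965.69 × 100 = 110.4849

110.5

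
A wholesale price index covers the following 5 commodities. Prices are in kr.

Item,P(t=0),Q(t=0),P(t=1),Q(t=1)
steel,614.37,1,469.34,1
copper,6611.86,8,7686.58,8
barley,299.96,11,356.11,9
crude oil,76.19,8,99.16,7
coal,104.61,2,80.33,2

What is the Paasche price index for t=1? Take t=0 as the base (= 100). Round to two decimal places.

115.93

Paasche price index uses current-period quantities as weights.
ΣP(t=1)·Q(t=1) = 469.34×1 + 7686.58×8 + 356.11×9 + 99.16×7 + 80.33×2 = 469.34 + 61492.64 + 3204.99 + 694.12 + 160.66 = 66021.75
ΣP(t=0)·Q(t=1) = 614.37×1 + 6611.86×8 + 299.96×9 + 76.19×7 + 104.61×2 = 614.37 + 52894.88 + 2699.64 + 533.33 + 209.22 = 56951.44
Index = 66021.75 / 56951.44 × 100 = 115.9264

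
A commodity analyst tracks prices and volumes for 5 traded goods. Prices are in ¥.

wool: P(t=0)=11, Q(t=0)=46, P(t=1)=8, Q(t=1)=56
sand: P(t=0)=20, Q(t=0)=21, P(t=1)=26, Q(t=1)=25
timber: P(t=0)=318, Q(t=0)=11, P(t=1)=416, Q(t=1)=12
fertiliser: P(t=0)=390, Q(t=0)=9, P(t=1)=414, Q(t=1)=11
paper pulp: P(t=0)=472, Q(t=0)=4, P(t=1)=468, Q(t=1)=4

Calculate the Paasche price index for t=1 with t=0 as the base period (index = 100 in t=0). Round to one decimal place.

112.7

Paasche price index uses current-period quantities as weights.
ΣP(t=1)·Q(t=1) = 8×56 + 26×25 + 416×12 + 414×11 + 468×4 = 448 + 650 + 4992 + 4554 + 1872 = 12516
ΣP(t=0)·Q(t=1) = 11×56 + 20×25 + 318×12 + 390×11 + 472×4 = 616 + 500 + 3816 + 4290 + 1888 = 11110
Index = 12516 / 11110 × 100 = 112.6553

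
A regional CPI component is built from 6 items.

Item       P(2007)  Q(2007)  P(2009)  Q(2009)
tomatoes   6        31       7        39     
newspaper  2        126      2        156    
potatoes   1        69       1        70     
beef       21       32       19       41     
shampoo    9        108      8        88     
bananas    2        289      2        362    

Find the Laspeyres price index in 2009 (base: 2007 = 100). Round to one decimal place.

Laspeyres price index uses base-period quantities as weights.
ΣP(2009)·Q(2007) = 7×31 + 2×126 + 1×69 + 19×32 + 8×108 + 2×289 = 217 + 252 + 69 + 608 + 864 + 578 = 2588
ΣP(2007)·Q(2007) = 6×31 + 2×126 + 1×69 + 21×32 + 9×108 + 2×289 = 186 + 252 + 69 + 672 + 972 + 578 = 2729
Index = 2588 / 2729 × 100 = 94.8333

94.8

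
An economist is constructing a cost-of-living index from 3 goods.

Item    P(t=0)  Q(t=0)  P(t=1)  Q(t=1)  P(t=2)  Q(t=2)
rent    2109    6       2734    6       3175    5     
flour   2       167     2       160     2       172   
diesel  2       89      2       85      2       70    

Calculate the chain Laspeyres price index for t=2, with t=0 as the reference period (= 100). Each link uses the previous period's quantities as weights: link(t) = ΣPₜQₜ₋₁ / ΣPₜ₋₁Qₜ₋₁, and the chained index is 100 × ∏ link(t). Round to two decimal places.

148.61

Link t=0→t=1:
ΣP(t=1)Q(t=0) = 2734×6 + 2×167 + 2×89 = 16404 + 334 + 178 = 16916
ΣP(t=0)Q(t=0) = 2109×6 + 2×167 + 2×89 = 12654 + 334 + 178 = 13166
link = 16916/13166 = 1.284825
Link t=1→t=2:
ΣP(t=2)Q(t=1) = 3175×6 + 2×160 + 2×85 = 19050 + 320 + 170 = 19540
ΣP(t=1)Q(t=1) = 2734×6 + 2×160 + 2×85 = 16404 + 320 + 170 = 16894
link = 19540/16894 = 1.156624
Chained index = 100 × 1.284825 × 1.156624 = 148.6058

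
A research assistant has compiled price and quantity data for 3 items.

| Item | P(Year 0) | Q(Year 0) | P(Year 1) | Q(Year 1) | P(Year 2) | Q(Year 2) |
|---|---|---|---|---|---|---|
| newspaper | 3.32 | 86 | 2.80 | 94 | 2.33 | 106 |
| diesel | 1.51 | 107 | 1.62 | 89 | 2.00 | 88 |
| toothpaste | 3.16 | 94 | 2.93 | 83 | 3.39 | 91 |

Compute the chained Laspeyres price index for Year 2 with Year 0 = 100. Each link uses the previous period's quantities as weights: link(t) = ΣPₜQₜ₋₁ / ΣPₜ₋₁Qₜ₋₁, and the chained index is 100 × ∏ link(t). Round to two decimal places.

96.63

Link Year 0→Year 1:
ΣP(Year 1)Q(Year 0) = 2.80×86 + 1.62×107 + 2.93×94 = 240.8 + 173.34 + 275.42 = 689.56
ΣP(Year 0)Q(Year 0) = 3.32×86 + 1.51×107 + 3.16×94 = 285.52 + 161.57 + 297.04 = 744.13
link = 689.56/744.13 = 0.926666
Link Year 1→Year 2:
ΣP(Year 2)Q(Year 1) = 2.33×94 + 2.00×89 + 3.39×83 = 219.02 + 178 + 281.37 = 678.39
ΣP(Year 1)Q(Year 1) = 2.80×94 + 1.62×89 + 2.93×83 = 263.2 + 144.18 + 243.19 = 650.57
link = 678.39/650.57 = 1.042763
Chained index = 100 × 0.926666 × 1.042763 = 96.6293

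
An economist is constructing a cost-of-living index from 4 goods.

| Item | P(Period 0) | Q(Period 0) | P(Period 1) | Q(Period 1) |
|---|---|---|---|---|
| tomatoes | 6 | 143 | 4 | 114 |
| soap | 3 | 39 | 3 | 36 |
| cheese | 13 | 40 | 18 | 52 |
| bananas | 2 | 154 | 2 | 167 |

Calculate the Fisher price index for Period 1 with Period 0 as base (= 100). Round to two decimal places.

Laspeyres component (base-period weights):
ΣP(Period 1)Q(Period 0) = 4×143 + 3×39 + 18×40 + 2×154 = 572 + 117 + 720 + 308 = 1717
ΣP(Period 0)Q(Period 0) = 6×143 + 3×39 + 13×40 + 2×154 = 858 + 117 + 520 + 308 = 1803
L = 1717 / 1803 × 100 = 95.2302
Paasche component (current-period weights):
ΣP(Period 1)Q(Period 1) = 4×114 + 3×36 + 18×52 + 2×167 = 456 + 108 + 936 + 334 = 1834
ΣP(Period 0)Q(Period 1) = 6×114 + 3×36 + 13×52 + 2×167 = 684 + 108 + 676 + 334 = 1802
P = 1834 / 1802 × 100 = 101.7758
Fisher = √(L × P) = √(95.2302 × 101.7758) = 98.4486

98.45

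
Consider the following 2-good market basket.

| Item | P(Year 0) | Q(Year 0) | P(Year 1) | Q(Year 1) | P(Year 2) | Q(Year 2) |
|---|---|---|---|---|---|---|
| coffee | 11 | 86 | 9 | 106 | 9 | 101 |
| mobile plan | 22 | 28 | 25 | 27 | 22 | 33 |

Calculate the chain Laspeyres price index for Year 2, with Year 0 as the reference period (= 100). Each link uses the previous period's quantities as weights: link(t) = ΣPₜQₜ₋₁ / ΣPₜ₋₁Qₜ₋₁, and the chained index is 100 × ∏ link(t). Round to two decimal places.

Link Year 0→Year 1:
ΣP(Year 1)Q(Year 0) = 9×86 + 25×28 = 774 + 700 = 1474
ΣP(Year 0)Q(Year 0) = 11×86 + 22×28 = 946 + 616 = 1562
link = 1474/1562 = 0.943662
Link Year 1→Year 2:
ΣP(Year 2)Q(Year 1) = 9×106 + 22×27 = 954 + 594 = 1548
ΣP(Year 1)Q(Year 1) = 9×106 + 25×27 = 954 + 675 = 1629
link = 1548/1629 = 0.950276
Chained index = 100 × 0.943662 × 0.950276 = 89.6740

89.67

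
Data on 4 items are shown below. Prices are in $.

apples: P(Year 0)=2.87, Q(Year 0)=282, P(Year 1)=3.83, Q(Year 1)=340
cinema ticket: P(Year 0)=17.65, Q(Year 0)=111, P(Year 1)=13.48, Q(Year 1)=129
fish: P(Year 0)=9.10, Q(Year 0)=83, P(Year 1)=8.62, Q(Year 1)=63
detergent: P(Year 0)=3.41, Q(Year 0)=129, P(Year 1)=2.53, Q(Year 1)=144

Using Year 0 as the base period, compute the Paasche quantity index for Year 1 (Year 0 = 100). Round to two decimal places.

Paasche quantity index uses current-period prices as weights.
ΣP(Year 1)·Q(Year 1) = 3.83×340 + 13.48×129 + 8.62×63 + 2.53×144 = 1302.2 + 1738.92 + 543.06 + 364.32 = 3948.5
ΣP(Year 1)·Q(Year 0) = 3.83×282 + 13.48×111 + 8.62×83 + 2.53×129 = 1080.06 + 1496.28 + 715.46 + 326.37 = 3618.17
Index = 3948.5 / 3618.17 × 100 = 109.1298

109.13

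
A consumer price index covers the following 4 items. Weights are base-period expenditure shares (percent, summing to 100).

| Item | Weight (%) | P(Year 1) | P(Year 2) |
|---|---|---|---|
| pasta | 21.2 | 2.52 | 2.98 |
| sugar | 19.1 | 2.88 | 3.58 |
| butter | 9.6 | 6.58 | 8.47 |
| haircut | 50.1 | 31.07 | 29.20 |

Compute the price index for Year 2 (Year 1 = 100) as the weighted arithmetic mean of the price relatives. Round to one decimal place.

108.3

pasta: 21.2 × (2.98/2.52) = 21.2 × 1.182540 = 25.0698
sugar: 19.1 × (3.58/2.88) = 19.1 × 1.243056 = 23.7424
butter: 9.6 × (8.47/6.58) = 9.6 × 1.287234 = 12.3574
haircut: 50.1 × (29.20/31.07) = 50.1 × 0.939813 = 47.0846
Index = Σ wᵢ·(p₁ᵢ/p₀ᵢ) = 25.0698 + 23.7424 + 12.3574 + 47.0846 = 108.2543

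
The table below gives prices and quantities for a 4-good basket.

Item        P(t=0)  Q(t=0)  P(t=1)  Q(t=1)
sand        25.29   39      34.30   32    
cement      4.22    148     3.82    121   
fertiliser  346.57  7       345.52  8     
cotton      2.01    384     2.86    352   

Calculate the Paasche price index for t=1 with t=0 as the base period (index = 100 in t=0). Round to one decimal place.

Paasche price index uses current-period quantities as weights.
ΣP(t=1)·Q(t=1) = 34.30×32 + 3.82×121 + 345.52×8 + 2.86×352 = 1097.6 + 462.22 + 2764.16 + 1006.72 = 5330.7
ΣP(t=0)·Q(t=1) = 25.29×32 + 4.22×121 + 346.57×8 + 2.01×352 = 809.28 + 510.62 + 2772.56 + 707.52 = 4799.98
Index = 5330.7 / 4799.98 × 100 = 111.0567

111.1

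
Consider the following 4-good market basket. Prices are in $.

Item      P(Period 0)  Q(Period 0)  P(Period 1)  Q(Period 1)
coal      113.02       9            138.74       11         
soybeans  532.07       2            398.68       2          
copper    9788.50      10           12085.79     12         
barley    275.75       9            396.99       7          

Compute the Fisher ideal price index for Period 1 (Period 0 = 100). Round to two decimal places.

Laspeyres component (base-period weights):
ΣP(Period 1)Q(Period 0) = 138.74×9 + 398.68×2 + 12085.79×10 + 396.99×9 = 1248.66 + 797.36 + 120857.9 + 3572.91 = 126476.83
ΣP(Period 0)Q(Period 0) = 113.02×9 + 532.07×2 + 9788.50×10 + 275.75×9 = 1017.18 + 1064.14 + 97885 + 2481.75 = 102448.07
L = 126476.83 / 102448.07 × 100 = 123.4546
Paasche component (current-period weights):
ΣP(Period 1)Q(Period 1) = 138.74×11 + 398.68×2 + 12085.79×12 + 396.99×7 = 1526.14 + 797.36 + 145029.48 + 2778.93 = 150131.91
ΣP(Period 0)Q(Period 1) = 113.02×11 + 532.07×2 + 9788.50×12 + 275.75×7 = 1243.22 + 1064.14 + 117462 + 1930.25 = 121699.61
P = 150131.91 / 121699.61 × 100 = 123.3627
Fisher = √(L × P) = √(123.4546 × 123.3627) = 123.4086

123.41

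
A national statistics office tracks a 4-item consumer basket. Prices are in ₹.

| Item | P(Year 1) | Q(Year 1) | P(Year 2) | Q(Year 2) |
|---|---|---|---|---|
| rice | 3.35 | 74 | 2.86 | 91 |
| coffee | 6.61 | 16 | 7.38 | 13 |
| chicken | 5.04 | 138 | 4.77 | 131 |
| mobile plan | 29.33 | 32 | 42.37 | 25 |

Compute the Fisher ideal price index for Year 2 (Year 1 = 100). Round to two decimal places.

Laspeyres component (base-period weights):
ΣP(Year 2)Q(Year 1) = 2.86×74 + 7.38×16 + 4.77×138 + 42.37×32 = 211.64 + 118.08 + 658.26 + 1355.84 = 2343.82
ΣP(Year 1)Q(Year 1) = 3.35×74 + 6.61×16 + 5.04×138 + 29.33×32 = 247.9 + 105.76 + 695.52 + 938.56 = 1987.74
L = 2343.82 / 1987.74 × 100 = 117.9138
Paasche component (current-period weights):
ΣP(Year 2)Q(Year 2) = 2.86×91 + 7.38×13 + 4.77×131 + 42.37×25 = 260.26 + 95.94 + 624.87 + 1059.25 = 2040.32
ΣP(Year 1)Q(Year 2) = 3.35×91 + 6.61×13 + 5.04×131 + 29.33×25 = 304.85 + 85.93 + 660.24 + 733.25 = 1784.27
P = 2040.32 / 1784.27 × 100 = 114.3504
Fisher = √(L × P) = √(117.9138 × 114.3504) = 116.1184

116.12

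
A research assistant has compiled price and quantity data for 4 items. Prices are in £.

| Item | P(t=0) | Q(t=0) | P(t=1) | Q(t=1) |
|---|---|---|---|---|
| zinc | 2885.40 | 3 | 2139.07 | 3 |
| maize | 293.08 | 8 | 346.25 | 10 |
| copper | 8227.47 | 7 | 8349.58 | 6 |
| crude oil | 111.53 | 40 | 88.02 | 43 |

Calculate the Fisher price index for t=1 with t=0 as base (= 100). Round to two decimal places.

Laspeyres component (base-period weights):
ΣP(t=1)Q(t=0) = 2139.07×3 + 346.25×8 + 8349.58×7 + 88.02×40 = 6417.21 + 2770 + 58447.06 + 3520.8 = 71155.07
ΣP(t=0)Q(t=0) = 2885.40×3 + 293.08×8 + 8227.47×7 + 111.53×40 = 8656.2 + 2344.64 + 57592.29 + 4461.2 = 73054.33
L = 71155.07 / 73054.33 × 100 = 97.4002
Paasche component (current-period weights):
ΣP(t=1)Q(t=1) = 2139.07×3 + 346.25×10 + 8349.58×6 + 88.02×43 = 6417.21 + 3462.5 + 50097.48 + 3784.86 = 63762.05
ΣP(t=0)Q(t=1) = 2885.40×3 + 293.08×10 + 8227.47×6 + 111.53×43 = 8656.2 + 2930.8 + 49364.82 + 4795.79 = 65747.61
P = 63762.05 / 65747.61 × 100 = 96.9800
Fisher = √(L × P) = √(97.4002 × 96.9800) = 97.1899

97.19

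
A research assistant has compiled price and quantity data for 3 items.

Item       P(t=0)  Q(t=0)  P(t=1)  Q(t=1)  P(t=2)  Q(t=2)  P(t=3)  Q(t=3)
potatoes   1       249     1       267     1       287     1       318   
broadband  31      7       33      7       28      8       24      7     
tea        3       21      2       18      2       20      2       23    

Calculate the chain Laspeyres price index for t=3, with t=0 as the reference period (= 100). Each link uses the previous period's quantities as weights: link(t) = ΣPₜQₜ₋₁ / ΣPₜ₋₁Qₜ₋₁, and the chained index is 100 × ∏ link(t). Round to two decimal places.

86.85

Link t=0→t=1:
ΣP(t=1)Q(t=0) = 1×249 + 33×7 + 2×21 = 249 + 231 + 42 = 522
ΣP(t=0)Q(t=0) = 1×249 + 31×7 + 3×21 = 249 + 217 + 63 = 529
link = 522/529 = 0.986767
Link t=1→t=2:
ΣP(t=2)Q(t=1) = 1×267 + 28×7 + 2×18 = 267 + 196 + 36 = 499
ΣP(t=1)Q(t=1) = 1×267 + 33×7 + 2×18 = 267 + 231 + 36 = 534
link = 499/534 = 0.934457
Link t=2→t=3:
ΣP(t=3)Q(t=2) = 1×287 + 24×8 + 2×20 = 287 + 192 + 40 = 519
ΣP(t=2)Q(t=2) = 1×287 + 28×8 + 2×20 = 287 + 224 + 40 = 551
link = 519/551 = 0.941924
Chained index = 100 × 0.986767 × 0.934457 × 0.941924 = 86.8540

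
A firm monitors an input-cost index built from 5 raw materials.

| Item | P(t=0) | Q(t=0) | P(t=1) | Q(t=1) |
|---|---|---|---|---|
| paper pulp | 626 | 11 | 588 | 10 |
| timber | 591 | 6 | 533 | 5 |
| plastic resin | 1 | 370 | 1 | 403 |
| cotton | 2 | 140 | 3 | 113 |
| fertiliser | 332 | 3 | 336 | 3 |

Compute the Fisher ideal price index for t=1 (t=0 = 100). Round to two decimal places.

94.94

Laspeyres component (base-period weights):
ΣP(t=1)Q(t=0) = 588×11 + 533×6 + 1×370 + 3×140 + 336×3 = 6468 + 3198 + 370 + 420 + 1008 = 11464
ΣP(t=0)Q(t=0) = 626×11 + 591×6 + 1×370 + 2×140 + 332×3 = 6886 + 3546 + 370 + 280 + 996 = 12078
L = 11464 / 12078 × 100 = 94.9164
Paasche component (current-period weights):
ΣP(t=1)Q(t=1) = 588×10 + 533×5 + 1×403 + 3×113 + 336×3 = 5880 + 2665 + 403 + 339 + 1008 = 10295
ΣP(t=0)Q(t=1) = 626×10 + 591×5 + 1×403 + 2×113 + 332×3 = 6260 + 2955 + 403 + 226 + 996 = 10840
P = 10295 / 10840 × 100 = 94.9723
Fisher = √(L × P) = √(94.9164 × 94.9723) = 94.9443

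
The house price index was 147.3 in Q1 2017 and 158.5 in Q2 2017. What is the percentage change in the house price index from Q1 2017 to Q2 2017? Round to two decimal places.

Change = (158.5 − 147.3) / 147.3 × 100
       = 11.2 / 147.3 × 100 = 7.6035%

7.60%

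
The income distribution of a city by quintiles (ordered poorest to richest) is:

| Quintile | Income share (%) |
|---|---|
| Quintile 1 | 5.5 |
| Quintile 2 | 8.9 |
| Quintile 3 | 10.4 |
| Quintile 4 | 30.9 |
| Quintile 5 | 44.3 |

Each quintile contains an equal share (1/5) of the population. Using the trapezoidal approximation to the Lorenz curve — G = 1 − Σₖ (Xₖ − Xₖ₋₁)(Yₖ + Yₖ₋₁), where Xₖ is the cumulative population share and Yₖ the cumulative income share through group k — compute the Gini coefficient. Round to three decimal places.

0.398

Cumulative income shares Yₖ: 0.0550, 0.1440, 0.2480, 0.5570, 1.0000
Σ (Xₖ−Xₖ₋₁)(Yₖ+Yₖ₋₁) = (1/5)(0.0550+0.0000) + (1/5)(0.1440+0.0550) + (1/5)(0.2480+0.1440) + (1/5)(0.5570+0.2480) + (1/5)(1.0000+0.5570)
  = 0.0110 + 0.0398 + 0.0784 + 0.1610 + 0.3114 = 0.6016
G = 1 − 0.6016 = 0.3984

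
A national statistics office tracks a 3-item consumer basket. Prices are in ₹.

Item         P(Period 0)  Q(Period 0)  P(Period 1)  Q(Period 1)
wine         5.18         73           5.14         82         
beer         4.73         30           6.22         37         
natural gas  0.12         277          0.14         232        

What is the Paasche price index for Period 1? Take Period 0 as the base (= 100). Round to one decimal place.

Paasche price index uses current-period quantities as weights.
ΣP(Period 1)·Q(Period 1) = 5.14×82 + 6.22×37 + 0.14×232 = 421.48 + 230.14 + 32.48 = 684.1
ΣP(Period 0)·Q(Period 1) = 5.18×82 + 4.73×37 + 0.12×232 = 424.76 + 175.01 + 27.84 = 627.61
Index = 684.1 / 627.61 × 100 = 109.0008

109.0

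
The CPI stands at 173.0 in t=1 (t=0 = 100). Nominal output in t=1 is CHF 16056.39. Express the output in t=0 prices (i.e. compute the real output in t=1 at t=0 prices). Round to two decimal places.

Real = Nominal ÷ (Index/100) = 16056.39 ÷ (173.0/100)
     = 16056.39 ÷ 1.730 = 9281.1503

9281.15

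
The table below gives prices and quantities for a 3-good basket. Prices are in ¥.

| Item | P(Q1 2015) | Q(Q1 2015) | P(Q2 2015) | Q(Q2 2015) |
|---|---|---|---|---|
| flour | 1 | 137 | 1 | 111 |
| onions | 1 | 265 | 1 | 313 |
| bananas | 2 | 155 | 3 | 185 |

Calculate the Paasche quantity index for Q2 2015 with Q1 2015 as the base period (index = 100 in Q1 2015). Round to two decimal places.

112.92

Paasche quantity index uses current-period prices as weights.
ΣP(Q2 2015)·Q(Q2 2015) = 1×111 + 1×313 + 3×185 = 111 + 313 + 555 = 979
ΣP(Q2 2015)·Q(Q1 2015) = 1×137 + 1×265 + 3×155 = 137 + 265 + 465 = 867
Index = 979 / 867 × 100 = 112.9181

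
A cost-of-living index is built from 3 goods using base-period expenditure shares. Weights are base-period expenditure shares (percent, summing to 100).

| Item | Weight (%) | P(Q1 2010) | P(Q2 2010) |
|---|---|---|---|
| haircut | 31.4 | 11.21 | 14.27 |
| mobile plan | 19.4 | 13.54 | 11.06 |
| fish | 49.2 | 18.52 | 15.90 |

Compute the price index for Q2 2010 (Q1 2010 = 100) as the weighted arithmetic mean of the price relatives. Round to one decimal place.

98.1

haircut: 31.4 × (14.27/11.21) = 31.4 × 1.272971 = 39.9713
mobile plan: 19.4 × (11.06/13.54) = 19.4 × 0.816839 = 15.8467
fish: 49.2 × (15.90/18.52) = 49.2 × 0.858531 = 42.2397
Index = Σ wᵢ·(p₁ᵢ/p₀ᵢ) = 39.9713 + 15.8467 + 42.2397 = 98.0577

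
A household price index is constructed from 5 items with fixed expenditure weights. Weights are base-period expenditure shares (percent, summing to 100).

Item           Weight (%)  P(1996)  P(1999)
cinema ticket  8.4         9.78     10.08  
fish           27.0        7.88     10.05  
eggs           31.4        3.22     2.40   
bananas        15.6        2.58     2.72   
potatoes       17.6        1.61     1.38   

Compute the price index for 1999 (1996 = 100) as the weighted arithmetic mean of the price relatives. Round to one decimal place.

cinema ticket: 8.4 × (10.08/9.78) = 8.4 × 1.030675 = 8.6577
fish: 27.0 × (10.05/7.88) = 27.0 × 1.275381 = 34.4353
eggs: 31.4 × (2.40/3.22) = 31.4 × 0.745342 = 23.4037
bananas: 15.6 × (2.72/2.58) = 15.6 × 1.054264 = 16.4465
potatoes: 17.6 × (1.38/1.61) = 17.6 × 0.857143 = 15.0857
Index = Σ wᵢ·(p₁ᵢ/p₀ᵢ) = 8.6577 + 34.4353 + 23.4037 + 16.4465 + 15.0857 = 98.0289

98.0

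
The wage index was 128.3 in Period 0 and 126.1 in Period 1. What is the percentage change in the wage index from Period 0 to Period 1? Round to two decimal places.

-1.71%

Change = (126.1 − 128.3) / 128.3 × 100
       = -2.2 / 128.3 × 100 = -1.7147%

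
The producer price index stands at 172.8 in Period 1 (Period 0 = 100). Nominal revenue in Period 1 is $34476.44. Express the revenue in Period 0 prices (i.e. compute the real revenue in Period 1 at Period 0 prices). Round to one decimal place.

Real = Nominal ÷ (Index/100) = 34476.44 ÷ (172.8/100)
     = 34476.44 ÷ 1.728 = 19951.6435

19951.6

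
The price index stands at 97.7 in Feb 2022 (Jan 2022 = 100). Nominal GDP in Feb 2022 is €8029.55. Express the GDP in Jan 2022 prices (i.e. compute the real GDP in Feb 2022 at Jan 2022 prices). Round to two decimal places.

8218.58

Real = Nominal ÷ (Index/100) = 8029.55 ÷ (97.7/100)
     = 8029.55 ÷ 0.977 = 8218.5773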